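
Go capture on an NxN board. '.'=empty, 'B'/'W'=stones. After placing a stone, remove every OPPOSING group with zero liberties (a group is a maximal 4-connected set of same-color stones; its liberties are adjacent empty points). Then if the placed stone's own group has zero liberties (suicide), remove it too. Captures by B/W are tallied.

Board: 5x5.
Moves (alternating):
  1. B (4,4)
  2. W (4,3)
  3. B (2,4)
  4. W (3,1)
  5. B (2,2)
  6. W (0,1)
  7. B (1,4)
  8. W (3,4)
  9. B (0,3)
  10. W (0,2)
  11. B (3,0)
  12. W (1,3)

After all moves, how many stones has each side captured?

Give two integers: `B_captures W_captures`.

Answer: 0 1

Derivation:
Move 1: B@(4,4) -> caps B=0 W=0
Move 2: W@(4,3) -> caps B=0 W=0
Move 3: B@(2,4) -> caps B=0 W=0
Move 4: W@(3,1) -> caps B=0 W=0
Move 5: B@(2,2) -> caps B=0 W=0
Move 6: W@(0,1) -> caps B=0 W=0
Move 7: B@(1,4) -> caps B=0 W=0
Move 8: W@(3,4) -> caps B=0 W=1
Move 9: B@(0,3) -> caps B=0 W=1
Move 10: W@(0,2) -> caps B=0 W=1
Move 11: B@(3,0) -> caps B=0 W=1
Move 12: W@(1,3) -> caps B=0 W=1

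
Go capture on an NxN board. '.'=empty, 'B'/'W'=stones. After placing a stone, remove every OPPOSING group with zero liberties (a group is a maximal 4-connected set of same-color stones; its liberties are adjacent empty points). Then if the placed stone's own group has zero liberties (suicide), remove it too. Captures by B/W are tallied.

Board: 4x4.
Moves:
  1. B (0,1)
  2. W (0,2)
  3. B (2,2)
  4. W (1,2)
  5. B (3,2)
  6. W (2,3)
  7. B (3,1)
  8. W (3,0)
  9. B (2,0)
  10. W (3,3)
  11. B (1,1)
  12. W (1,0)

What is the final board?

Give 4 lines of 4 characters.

Answer: .BW.
WBW.
B.BW
.BBW

Derivation:
Move 1: B@(0,1) -> caps B=0 W=0
Move 2: W@(0,2) -> caps B=0 W=0
Move 3: B@(2,2) -> caps B=0 W=0
Move 4: W@(1,2) -> caps B=0 W=0
Move 5: B@(3,2) -> caps B=0 W=0
Move 6: W@(2,3) -> caps B=0 W=0
Move 7: B@(3,1) -> caps B=0 W=0
Move 8: W@(3,0) -> caps B=0 W=0
Move 9: B@(2,0) -> caps B=1 W=0
Move 10: W@(3,3) -> caps B=1 W=0
Move 11: B@(1,1) -> caps B=1 W=0
Move 12: W@(1,0) -> caps B=1 W=0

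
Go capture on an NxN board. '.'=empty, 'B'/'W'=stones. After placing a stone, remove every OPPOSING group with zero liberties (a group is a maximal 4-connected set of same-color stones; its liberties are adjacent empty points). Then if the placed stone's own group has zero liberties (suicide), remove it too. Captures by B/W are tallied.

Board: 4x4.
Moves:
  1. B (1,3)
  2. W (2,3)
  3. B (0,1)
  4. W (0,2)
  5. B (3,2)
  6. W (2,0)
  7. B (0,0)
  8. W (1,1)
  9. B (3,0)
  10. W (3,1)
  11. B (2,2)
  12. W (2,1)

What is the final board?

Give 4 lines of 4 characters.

Answer: BBW.
.W.B
WWBW
.WB.

Derivation:
Move 1: B@(1,3) -> caps B=0 W=0
Move 2: W@(2,3) -> caps B=0 W=0
Move 3: B@(0,1) -> caps B=0 W=0
Move 4: W@(0,2) -> caps B=0 W=0
Move 5: B@(3,2) -> caps B=0 W=0
Move 6: W@(2,0) -> caps B=0 W=0
Move 7: B@(0,0) -> caps B=0 W=0
Move 8: W@(1,1) -> caps B=0 W=0
Move 9: B@(3,0) -> caps B=0 W=0
Move 10: W@(3,1) -> caps B=0 W=1
Move 11: B@(2,2) -> caps B=0 W=1
Move 12: W@(2,1) -> caps B=0 W=1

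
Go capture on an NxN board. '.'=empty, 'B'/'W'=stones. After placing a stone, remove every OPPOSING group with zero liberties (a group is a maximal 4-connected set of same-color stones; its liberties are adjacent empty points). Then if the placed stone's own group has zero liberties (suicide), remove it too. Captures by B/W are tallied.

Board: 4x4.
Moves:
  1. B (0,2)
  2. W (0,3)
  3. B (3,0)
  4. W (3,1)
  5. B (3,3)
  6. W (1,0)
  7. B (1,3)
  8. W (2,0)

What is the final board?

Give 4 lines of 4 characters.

Move 1: B@(0,2) -> caps B=0 W=0
Move 2: W@(0,3) -> caps B=0 W=0
Move 3: B@(3,0) -> caps B=0 W=0
Move 4: W@(3,1) -> caps B=0 W=0
Move 5: B@(3,3) -> caps B=0 W=0
Move 6: W@(1,0) -> caps B=0 W=0
Move 7: B@(1,3) -> caps B=1 W=0
Move 8: W@(2,0) -> caps B=1 W=1

Answer: ..B.
W..B
W...
.W.B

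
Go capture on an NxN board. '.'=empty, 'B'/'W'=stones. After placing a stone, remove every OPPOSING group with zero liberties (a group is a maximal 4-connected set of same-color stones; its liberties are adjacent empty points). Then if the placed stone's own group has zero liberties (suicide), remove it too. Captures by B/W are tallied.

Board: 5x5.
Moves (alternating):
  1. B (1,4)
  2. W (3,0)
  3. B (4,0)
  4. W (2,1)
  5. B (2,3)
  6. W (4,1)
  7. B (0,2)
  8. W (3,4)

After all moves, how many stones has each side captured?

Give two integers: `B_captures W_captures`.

Answer: 0 1

Derivation:
Move 1: B@(1,4) -> caps B=0 W=0
Move 2: W@(3,0) -> caps B=0 W=0
Move 3: B@(4,0) -> caps B=0 W=0
Move 4: W@(2,1) -> caps B=0 W=0
Move 5: B@(2,3) -> caps B=0 W=0
Move 6: W@(4,1) -> caps B=0 W=1
Move 7: B@(0,2) -> caps B=0 W=1
Move 8: W@(3,4) -> caps B=0 W=1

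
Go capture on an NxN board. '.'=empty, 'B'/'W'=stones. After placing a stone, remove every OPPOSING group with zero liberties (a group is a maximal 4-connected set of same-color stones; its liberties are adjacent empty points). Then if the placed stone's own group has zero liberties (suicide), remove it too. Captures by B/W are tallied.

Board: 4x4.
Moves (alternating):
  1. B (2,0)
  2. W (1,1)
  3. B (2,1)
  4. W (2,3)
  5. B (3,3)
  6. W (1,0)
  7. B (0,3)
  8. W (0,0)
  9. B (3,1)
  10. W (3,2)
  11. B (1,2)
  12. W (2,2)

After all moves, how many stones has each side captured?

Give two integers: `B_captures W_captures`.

Move 1: B@(2,0) -> caps B=0 W=0
Move 2: W@(1,1) -> caps B=0 W=0
Move 3: B@(2,1) -> caps B=0 W=0
Move 4: W@(2,3) -> caps B=0 W=0
Move 5: B@(3,3) -> caps B=0 W=0
Move 6: W@(1,0) -> caps B=0 W=0
Move 7: B@(0,3) -> caps B=0 W=0
Move 8: W@(0,0) -> caps B=0 W=0
Move 9: B@(3,1) -> caps B=0 W=0
Move 10: W@(3,2) -> caps B=0 W=1
Move 11: B@(1,2) -> caps B=0 W=1
Move 12: W@(2,2) -> caps B=0 W=1

Answer: 0 1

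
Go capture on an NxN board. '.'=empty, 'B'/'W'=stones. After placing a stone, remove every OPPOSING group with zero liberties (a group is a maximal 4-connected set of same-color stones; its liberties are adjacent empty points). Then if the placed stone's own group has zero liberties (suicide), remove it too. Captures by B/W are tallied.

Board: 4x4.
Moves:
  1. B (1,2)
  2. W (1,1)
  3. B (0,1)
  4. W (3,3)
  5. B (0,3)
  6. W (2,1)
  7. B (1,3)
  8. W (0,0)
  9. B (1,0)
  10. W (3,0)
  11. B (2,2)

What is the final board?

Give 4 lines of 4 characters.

Answer: .B.B
BWBB
.WB.
W..W

Derivation:
Move 1: B@(1,2) -> caps B=0 W=0
Move 2: W@(1,1) -> caps B=0 W=0
Move 3: B@(0,1) -> caps B=0 W=0
Move 4: W@(3,3) -> caps B=0 W=0
Move 5: B@(0,3) -> caps B=0 W=0
Move 6: W@(2,1) -> caps B=0 W=0
Move 7: B@(1,3) -> caps B=0 W=0
Move 8: W@(0,0) -> caps B=0 W=0
Move 9: B@(1,0) -> caps B=1 W=0
Move 10: W@(3,0) -> caps B=1 W=0
Move 11: B@(2,2) -> caps B=1 W=0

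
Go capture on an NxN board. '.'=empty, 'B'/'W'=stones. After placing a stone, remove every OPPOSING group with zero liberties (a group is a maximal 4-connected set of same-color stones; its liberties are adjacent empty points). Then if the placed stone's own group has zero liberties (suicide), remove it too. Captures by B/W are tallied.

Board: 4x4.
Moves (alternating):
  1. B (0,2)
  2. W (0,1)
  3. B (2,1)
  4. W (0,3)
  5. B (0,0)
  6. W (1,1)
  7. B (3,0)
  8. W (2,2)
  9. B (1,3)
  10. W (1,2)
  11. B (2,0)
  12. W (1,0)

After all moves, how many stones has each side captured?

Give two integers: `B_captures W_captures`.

Move 1: B@(0,2) -> caps B=0 W=0
Move 2: W@(0,1) -> caps B=0 W=0
Move 3: B@(2,1) -> caps B=0 W=0
Move 4: W@(0,3) -> caps B=0 W=0
Move 5: B@(0,0) -> caps B=0 W=0
Move 6: W@(1,1) -> caps B=0 W=0
Move 7: B@(3,0) -> caps B=0 W=0
Move 8: W@(2,2) -> caps B=0 W=0
Move 9: B@(1,3) -> caps B=1 W=0
Move 10: W@(1,2) -> caps B=1 W=0
Move 11: B@(2,0) -> caps B=1 W=0
Move 12: W@(1,0) -> caps B=1 W=1

Answer: 1 1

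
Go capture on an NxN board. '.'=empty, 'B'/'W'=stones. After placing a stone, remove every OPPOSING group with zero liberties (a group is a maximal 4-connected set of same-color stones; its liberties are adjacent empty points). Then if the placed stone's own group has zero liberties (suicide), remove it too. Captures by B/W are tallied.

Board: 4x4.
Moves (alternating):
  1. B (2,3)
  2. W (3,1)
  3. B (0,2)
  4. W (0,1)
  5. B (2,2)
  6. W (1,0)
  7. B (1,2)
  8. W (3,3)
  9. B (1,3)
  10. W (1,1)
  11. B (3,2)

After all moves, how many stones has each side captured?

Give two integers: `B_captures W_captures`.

Move 1: B@(2,3) -> caps B=0 W=0
Move 2: W@(3,1) -> caps B=0 W=0
Move 3: B@(0,2) -> caps B=0 W=0
Move 4: W@(0,1) -> caps B=0 W=0
Move 5: B@(2,2) -> caps B=0 W=0
Move 6: W@(1,0) -> caps B=0 W=0
Move 7: B@(1,2) -> caps B=0 W=0
Move 8: W@(3,3) -> caps B=0 W=0
Move 9: B@(1,3) -> caps B=0 W=0
Move 10: W@(1,1) -> caps B=0 W=0
Move 11: B@(3,2) -> caps B=1 W=0

Answer: 1 0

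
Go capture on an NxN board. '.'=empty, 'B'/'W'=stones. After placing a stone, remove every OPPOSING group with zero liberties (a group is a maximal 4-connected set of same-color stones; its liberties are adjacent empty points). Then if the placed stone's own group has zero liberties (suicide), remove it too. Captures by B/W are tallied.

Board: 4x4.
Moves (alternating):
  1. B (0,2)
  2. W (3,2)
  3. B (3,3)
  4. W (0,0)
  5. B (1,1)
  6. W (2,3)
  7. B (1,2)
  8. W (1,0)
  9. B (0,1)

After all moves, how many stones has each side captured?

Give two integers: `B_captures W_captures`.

Answer: 0 1

Derivation:
Move 1: B@(0,2) -> caps B=0 W=0
Move 2: W@(3,2) -> caps B=0 W=0
Move 3: B@(3,3) -> caps B=0 W=0
Move 4: W@(0,0) -> caps B=0 W=0
Move 5: B@(1,1) -> caps B=0 W=0
Move 6: W@(2,3) -> caps B=0 W=1
Move 7: B@(1,2) -> caps B=0 W=1
Move 8: W@(1,0) -> caps B=0 W=1
Move 9: B@(0,1) -> caps B=0 W=1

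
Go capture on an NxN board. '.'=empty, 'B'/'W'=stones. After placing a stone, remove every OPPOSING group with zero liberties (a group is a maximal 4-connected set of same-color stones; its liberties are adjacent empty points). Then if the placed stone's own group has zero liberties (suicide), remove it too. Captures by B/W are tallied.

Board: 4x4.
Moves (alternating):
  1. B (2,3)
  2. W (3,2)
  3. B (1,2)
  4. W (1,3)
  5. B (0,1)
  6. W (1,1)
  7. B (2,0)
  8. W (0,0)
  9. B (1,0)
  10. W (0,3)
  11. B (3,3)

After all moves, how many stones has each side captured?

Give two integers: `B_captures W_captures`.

Move 1: B@(2,3) -> caps B=0 W=0
Move 2: W@(3,2) -> caps B=0 W=0
Move 3: B@(1,2) -> caps B=0 W=0
Move 4: W@(1,3) -> caps B=0 W=0
Move 5: B@(0,1) -> caps B=0 W=0
Move 6: W@(1,1) -> caps B=0 W=0
Move 7: B@(2,0) -> caps B=0 W=0
Move 8: W@(0,0) -> caps B=0 W=0
Move 9: B@(1,0) -> caps B=1 W=0
Move 10: W@(0,3) -> caps B=1 W=0
Move 11: B@(3,3) -> caps B=1 W=0

Answer: 1 0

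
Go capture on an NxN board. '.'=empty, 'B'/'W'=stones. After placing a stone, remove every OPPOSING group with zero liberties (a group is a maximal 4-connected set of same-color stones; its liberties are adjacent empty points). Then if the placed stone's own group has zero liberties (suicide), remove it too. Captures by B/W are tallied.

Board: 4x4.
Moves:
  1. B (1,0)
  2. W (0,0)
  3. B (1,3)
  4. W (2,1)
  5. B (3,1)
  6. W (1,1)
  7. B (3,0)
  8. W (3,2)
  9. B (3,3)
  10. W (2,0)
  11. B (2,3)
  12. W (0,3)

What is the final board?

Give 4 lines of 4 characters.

Answer: W..W
.W.B
WW.B
..WB

Derivation:
Move 1: B@(1,0) -> caps B=0 W=0
Move 2: W@(0,0) -> caps B=0 W=0
Move 3: B@(1,3) -> caps B=0 W=0
Move 4: W@(2,1) -> caps B=0 W=0
Move 5: B@(3,1) -> caps B=0 W=0
Move 6: W@(1,1) -> caps B=0 W=0
Move 7: B@(3,0) -> caps B=0 W=0
Move 8: W@(3,2) -> caps B=0 W=0
Move 9: B@(3,3) -> caps B=0 W=0
Move 10: W@(2,0) -> caps B=0 W=3
Move 11: B@(2,3) -> caps B=0 W=3
Move 12: W@(0,3) -> caps B=0 W=3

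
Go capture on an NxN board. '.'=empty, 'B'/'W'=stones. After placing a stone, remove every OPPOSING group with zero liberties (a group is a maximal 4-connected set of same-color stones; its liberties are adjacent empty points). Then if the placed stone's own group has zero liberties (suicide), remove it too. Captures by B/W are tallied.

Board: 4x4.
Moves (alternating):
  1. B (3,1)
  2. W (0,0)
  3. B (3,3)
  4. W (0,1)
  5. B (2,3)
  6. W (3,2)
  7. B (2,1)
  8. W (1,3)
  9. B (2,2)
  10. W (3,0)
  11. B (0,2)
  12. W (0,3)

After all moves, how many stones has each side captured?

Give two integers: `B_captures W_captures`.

Move 1: B@(3,1) -> caps B=0 W=0
Move 2: W@(0,0) -> caps B=0 W=0
Move 3: B@(3,3) -> caps B=0 W=0
Move 4: W@(0,1) -> caps B=0 W=0
Move 5: B@(2,3) -> caps B=0 W=0
Move 6: W@(3,2) -> caps B=0 W=0
Move 7: B@(2,1) -> caps B=0 W=0
Move 8: W@(1,3) -> caps B=0 W=0
Move 9: B@(2,2) -> caps B=1 W=0
Move 10: W@(3,0) -> caps B=1 W=0
Move 11: B@(0,2) -> caps B=1 W=0
Move 12: W@(0,3) -> caps B=1 W=0

Answer: 1 0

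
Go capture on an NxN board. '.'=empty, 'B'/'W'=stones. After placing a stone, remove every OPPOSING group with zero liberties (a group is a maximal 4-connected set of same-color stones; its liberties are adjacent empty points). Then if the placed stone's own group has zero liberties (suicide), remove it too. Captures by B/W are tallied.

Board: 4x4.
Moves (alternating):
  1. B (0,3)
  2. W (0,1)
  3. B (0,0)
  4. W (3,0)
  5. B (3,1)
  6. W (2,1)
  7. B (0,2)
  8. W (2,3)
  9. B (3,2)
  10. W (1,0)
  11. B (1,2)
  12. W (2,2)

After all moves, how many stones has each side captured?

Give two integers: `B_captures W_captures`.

Answer: 0 1

Derivation:
Move 1: B@(0,3) -> caps B=0 W=0
Move 2: W@(0,1) -> caps B=0 W=0
Move 3: B@(0,0) -> caps B=0 W=0
Move 4: W@(3,0) -> caps B=0 W=0
Move 5: B@(3,1) -> caps B=0 W=0
Move 6: W@(2,1) -> caps B=0 W=0
Move 7: B@(0,2) -> caps B=0 W=0
Move 8: W@(2,3) -> caps B=0 W=0
Move 9: B@(3,2) -> caps B=0 W=0
Move 10: W@(1,0) -> caps B=0 W=1
Move 11: B@(1,2) -> caps B=0 W=1
Move 12: W@(2,2) -> caps B=0 W=1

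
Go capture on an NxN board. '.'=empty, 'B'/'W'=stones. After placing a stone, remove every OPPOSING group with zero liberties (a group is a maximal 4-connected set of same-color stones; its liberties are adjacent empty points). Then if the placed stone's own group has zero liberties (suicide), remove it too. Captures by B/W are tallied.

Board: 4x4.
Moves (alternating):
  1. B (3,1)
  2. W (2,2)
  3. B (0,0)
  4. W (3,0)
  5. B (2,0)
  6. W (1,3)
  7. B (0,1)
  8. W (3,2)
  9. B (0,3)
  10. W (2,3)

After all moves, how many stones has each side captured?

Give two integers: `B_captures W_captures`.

Move 1: B@(3,1) -> caps B=0 W=0
Move 2: W@(2,2) -> caps B=0 W=0
Move 3: B@(0,0) -> caps B=0 W=0
Move 4: W@(3,0) -> caps B=0 W=0
Move 5: B@(2,0) -> caps B=1 W=0
Move 6: W@(1,3) -> caps B=1 W=0
Move 7: B@(0,1) -> caps B=1 W=0
Move 8: W@(3,2) -> caps B=1 W=0
Move 9: B@(0,3) -> caps B=1 W=0
Move 10: W@(2,3) -> caps B=1 W=0

Answer: 1 0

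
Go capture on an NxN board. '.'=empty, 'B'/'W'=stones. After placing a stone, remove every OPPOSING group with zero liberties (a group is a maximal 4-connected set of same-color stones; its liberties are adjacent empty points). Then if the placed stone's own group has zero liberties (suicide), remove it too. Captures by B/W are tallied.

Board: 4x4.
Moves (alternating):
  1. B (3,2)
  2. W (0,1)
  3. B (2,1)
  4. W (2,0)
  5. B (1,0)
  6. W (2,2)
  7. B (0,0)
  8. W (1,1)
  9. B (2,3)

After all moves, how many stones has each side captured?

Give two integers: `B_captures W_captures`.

Answer: 0 2

Derivation:
Move 1: B@(3,2) -> caps B=0 W=0
Move 2: W@(0,1) -> caps B=0 W=0
Move 3: B@(2,1) -> caps B=0 W=0
Move 4: W@(2,0) -> caps B=0 W=0
Move 5: B@(1,0) -> caps B=0 W=0
Move 6: W@(2,2) -> caps B=0 W=0
Move 7: B@(0,0) -> caps B=0 W=0
Move 8: W@(1,1) -> caps B=0 W=2
Move 9: B@(2,3) -> caps B=0 W=2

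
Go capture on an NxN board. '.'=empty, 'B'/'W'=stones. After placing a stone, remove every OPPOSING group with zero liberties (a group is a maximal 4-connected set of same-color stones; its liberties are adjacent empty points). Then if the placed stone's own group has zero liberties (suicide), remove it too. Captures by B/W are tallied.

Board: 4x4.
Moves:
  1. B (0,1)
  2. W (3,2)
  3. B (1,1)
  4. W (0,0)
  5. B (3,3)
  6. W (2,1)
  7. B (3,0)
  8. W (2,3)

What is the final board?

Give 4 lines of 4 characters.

Answer: WB..
.B..
.W.W
B.W.

Derivation:
Move 1: B@(0,1) -> caps B=0 W=0
Move 2: W@(3,2) -> caps B=0 W=0
Move 3: B@(1,1) -> caps B=0 W=0
Move 4: W@(0,0) -> caps B=0 W=0
Move 5: B@(3,3) -> caps B=0 W=0
Move 6: W@(2,1) -> caps B=0 W=0
Move 7: B@(3,0) -> caps B=0 W=0
Move 8: W@(2,3) -> caps B=0 W=1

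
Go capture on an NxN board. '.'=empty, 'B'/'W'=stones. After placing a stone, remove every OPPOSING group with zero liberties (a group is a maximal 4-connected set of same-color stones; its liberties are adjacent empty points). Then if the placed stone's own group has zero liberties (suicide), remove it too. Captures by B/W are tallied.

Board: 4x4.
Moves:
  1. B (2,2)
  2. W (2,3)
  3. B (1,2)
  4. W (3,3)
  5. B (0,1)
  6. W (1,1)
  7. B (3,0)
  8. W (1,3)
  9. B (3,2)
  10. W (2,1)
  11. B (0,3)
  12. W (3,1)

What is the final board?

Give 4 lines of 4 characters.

Answer: .B.B
.WB.
.WB.
BWB.

Derivation:
Move 1: B@(2,2) -> caps B=0 W=0
Move 2: W@(2,3) -> caps B=0 W=0
Move 3: B@(1,2) -> caps B=0 W=0
Move 4: W@(3,3) -> caps B=0 W=0
Move 5: B@(0,1) -> caps B=0 W=0
Move 6: W@(1,1) -> caps B=0 W=0
Move 7: B@(3,0) -> caps B=0 W=0
Move 8: W@(1,3) -> caps B=0 W=0
Move 9: B@(3,2) -> caps B=0 W=0
Move 10: W@(2,1) -> caps B=0 W=0
Move 11: B@(0,3) -> caps B=3 W=0
Move 12: W@(3,1) -> caps B=3 W=0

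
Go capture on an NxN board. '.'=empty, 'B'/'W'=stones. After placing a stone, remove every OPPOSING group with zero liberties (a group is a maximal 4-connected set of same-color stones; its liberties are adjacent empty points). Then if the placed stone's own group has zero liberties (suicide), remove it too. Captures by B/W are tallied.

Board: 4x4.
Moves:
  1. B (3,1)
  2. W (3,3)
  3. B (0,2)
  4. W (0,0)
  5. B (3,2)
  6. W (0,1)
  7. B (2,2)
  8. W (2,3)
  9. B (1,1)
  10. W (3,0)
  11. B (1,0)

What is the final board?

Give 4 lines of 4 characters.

Answer: ..B.
BB..
..BW
WBBW

Derivation:
Move 1: B@(3,1) -> caps B=0 W=0
Move 2: W@(3,3) -> caps B=0 W=0
Move 3: B@(0,2) -> caps B=0 W=0
Move 4: W@(0,0) -> caps B=0 W=0
Move 5: B@(3,2) -> caps B=0 W=0
Move 6: W@(0,1) -> caps B=0 W=0
Move 7: B@(2,2) -> caps B=0 W=0
Move 8: W@(2,3) -> caps B=0 W=0
Move 9: B@(1,1) -> caps B=0 W=0
Move 10: W@(3,0) -> caps B=0 W=0
Move 11: B@(1,0) -> caps B=2 W=0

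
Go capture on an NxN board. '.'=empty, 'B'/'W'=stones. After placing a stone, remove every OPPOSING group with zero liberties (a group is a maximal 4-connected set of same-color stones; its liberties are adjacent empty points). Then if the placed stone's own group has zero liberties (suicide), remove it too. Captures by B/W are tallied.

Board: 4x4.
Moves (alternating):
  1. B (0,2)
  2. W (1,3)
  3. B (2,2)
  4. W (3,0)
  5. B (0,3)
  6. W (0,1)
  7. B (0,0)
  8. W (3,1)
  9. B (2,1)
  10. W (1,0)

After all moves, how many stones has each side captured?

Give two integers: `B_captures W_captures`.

Answer: 0 1

Derivation:
Move 1: B@(0,2) -> caps B=0 W=0
Move 2: W@(1,3) -> caps B=0 W=0
Move 3: B@(2,2) -> caps B=0 W=0
Move 4: W@(3,0) -> caps B=0 W=0
Move 5: B@(0,3) -> caps B=0 W=0
Move 6: W@(0,1) -> caps B=0 W=0
Move 7: B@(0,0) -> caps B=0 W=0
Move 8: W@(3,1) -> caps B=0 W=0
Move 9: B@(2,1) -> caps B=0 W=0
Move 10: W@(1,0) -> caps B=0 W=1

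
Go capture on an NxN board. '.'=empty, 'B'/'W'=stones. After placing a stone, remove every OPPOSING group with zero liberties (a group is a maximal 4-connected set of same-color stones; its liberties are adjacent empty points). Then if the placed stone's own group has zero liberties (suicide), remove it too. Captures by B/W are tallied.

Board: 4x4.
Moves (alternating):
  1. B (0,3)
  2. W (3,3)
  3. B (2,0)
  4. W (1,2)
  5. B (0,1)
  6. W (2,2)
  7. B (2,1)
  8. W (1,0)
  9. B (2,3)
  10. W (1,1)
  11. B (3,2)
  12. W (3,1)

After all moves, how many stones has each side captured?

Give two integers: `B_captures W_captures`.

Move 1: B@(0,3) -> caps B=0 W=0
Move 2: W@(3,3) -> caps B=0 W=0
Move 3: B@(2,0) -> caps B=0 W=0
Move 4: W@(1,2) -> caps B=0 W=0
Move 5: B@(0,1) -> caps B=0 W=0
Move 6: W@(2,2) -> caps B=0 W=0
Move 7: B@(2,1) -> caps B=0 W=0
Move 8: W@(1,0) -> caps B=0 W=0
Move 9: B@(2,3) -> caps B=0 W=0
Move 10: W@(1,1) -> caps B=0 W=0
Move 11: B@(3,2) -> caps B=1 W=0
Move 12: W@(3,1) -> caps B=1 W=0

Answer: 1 0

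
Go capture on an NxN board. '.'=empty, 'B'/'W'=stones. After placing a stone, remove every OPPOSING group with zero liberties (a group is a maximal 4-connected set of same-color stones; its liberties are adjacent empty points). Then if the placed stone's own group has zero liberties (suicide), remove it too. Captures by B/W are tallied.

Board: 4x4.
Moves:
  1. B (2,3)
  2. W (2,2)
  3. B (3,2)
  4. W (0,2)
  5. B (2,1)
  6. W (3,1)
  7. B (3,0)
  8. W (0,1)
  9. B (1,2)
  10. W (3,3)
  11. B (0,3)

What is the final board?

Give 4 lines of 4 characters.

Move 1: B@(2,3) -> caps B=0 W=0
Move 2: W@(2,2) -> caps B=0 W=0
Move 3: B@(3,2) -> caps B=0 W=0
Move 4: W@(0,2) -> caps B=0 W=0
Move 5: B@(2,1) -> caps B=0 W=0
Move 6: W@(3,1) -> caps B=0 W=0
Move 7: B@(3,0) -> caps B=1 W=0
Move 8: W@(0,1) -> caps B=1 W=0
Move 9: B@(1,2) -> caps B=2 W=0
Move 10: W@(3,3) -> caps B=2 W=0
Move 11: B@(0,3) -> caps B=2 W=0

Answer: .WWB
..B.
.B.B
B.B.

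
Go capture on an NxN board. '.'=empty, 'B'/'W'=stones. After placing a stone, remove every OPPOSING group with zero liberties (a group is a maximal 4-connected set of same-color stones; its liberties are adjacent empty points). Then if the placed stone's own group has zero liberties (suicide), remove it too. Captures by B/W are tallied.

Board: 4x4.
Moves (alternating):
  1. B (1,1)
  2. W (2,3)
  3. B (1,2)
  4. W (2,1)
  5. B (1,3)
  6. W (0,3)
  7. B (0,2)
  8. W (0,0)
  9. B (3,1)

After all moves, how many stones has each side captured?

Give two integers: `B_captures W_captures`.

Move 1: B@(1,1) -> caps B=0 W=0
Move 2: W@(2,3) -> caps B=0 W=0
Move 3: B@(1,2) -> caps B=0 W=0
Move 4: W@(2,1) -> caps B=0 W=0
Move 5: B@(1,3) -> caps B=0 W=0
Move 6: W@(0,3) -> caps B=0 W=0
Move 7: B@(0,2) -> caps B=1 W=0
Move 8: W@(0,0) -> caps B=1 W=0
Move 9: B@(3,1) -> caps B=1 W=0

Answer: 1 0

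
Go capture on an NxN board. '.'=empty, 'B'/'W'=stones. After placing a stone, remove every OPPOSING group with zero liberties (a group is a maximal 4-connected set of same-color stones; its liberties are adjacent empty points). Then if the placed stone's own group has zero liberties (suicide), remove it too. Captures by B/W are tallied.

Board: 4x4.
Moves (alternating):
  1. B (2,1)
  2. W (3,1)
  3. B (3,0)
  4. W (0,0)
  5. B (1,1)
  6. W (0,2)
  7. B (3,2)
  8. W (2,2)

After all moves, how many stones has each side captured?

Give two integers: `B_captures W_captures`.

Answer: 1 0

Derivation:
Move 1: B@(2,1) -> caps B=0 W=0
Move 2: W@(3,1) -> caps B=0 W=0
Move 3: B@(3,0) -> caps B=0 W=0
Move 4: W@(0,0) -> caps B=0 W=0
Move 5: B@(1,1) -> caps B=0 W=0
Move 6: W@(0,2) -> caps B=0 W=0
Move 7: B@(3,2) -> caps B=1 W=0
Move 8: W@(2,2) -> caps B=1 W=0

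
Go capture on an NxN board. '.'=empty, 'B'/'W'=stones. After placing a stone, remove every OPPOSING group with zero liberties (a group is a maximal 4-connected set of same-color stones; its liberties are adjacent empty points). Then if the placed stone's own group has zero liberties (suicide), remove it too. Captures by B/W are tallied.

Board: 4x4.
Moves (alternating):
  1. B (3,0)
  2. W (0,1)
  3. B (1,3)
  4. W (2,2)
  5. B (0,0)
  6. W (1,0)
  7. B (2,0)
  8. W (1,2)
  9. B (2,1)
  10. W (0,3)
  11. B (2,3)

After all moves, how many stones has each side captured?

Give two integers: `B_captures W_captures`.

Move 1: B@(3,0) -> caps B=0 W=0
Move 2: W@(0,1) -> caps B=0 W=0
Move 3: B@(1,3) -> caps B=0 W=0
Move 4: W@(2,2) -> caps B=0 W=0
Move 5: B@(0,0) -> caps B=0 W=0
Move 6: W@(1,0) -> caps B=0 W=1
Move 7: B@(2,0) -> caps B=0 W=1
Move 8: W@(1,2) -> caps B=0 W=1
Move 9: B@(2,1) -> caps B=0 W=1
Move 10: W@(0,3) -> caps B=0 W=1
Move 11: B@(2,3) -> caps B=0 W=1

Answer: 0 1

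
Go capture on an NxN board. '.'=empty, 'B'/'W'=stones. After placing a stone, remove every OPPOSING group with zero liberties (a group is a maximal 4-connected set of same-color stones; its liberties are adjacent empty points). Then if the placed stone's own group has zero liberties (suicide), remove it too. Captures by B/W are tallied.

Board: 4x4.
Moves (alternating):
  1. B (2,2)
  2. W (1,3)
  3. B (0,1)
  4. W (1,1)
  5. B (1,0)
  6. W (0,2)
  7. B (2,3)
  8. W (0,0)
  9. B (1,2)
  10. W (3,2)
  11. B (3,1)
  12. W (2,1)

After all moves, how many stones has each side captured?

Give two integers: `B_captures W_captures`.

Answer: 0 1

Derivation:
Move 1: B@(2,2) -> caps B=0 W=0
Move 2: W@(1,3) -> caps B=0 W=0
Move 3: B@(0,1) -> caps B=0 W=0
Move 4: W@(1,1) -> caps B=0 W=0
Move 5: B@(1,0) -> caps B=0 W=0
Move 6: W@(0,2) -> caps B=0 W=0
Move 7: B@(2,3) -> caps B=0 W=0
Move 8: W@(0,0) -> caps B=0 W=1
Move 9: B@(1,2) -> caps B=0 W=1
Move 10: W@(3,2) -> caps B=0 W=1
Move 11: B@(3,1) -> caps B=0 W=1
Move 12: W@(2,1) -> caps B=0 W=1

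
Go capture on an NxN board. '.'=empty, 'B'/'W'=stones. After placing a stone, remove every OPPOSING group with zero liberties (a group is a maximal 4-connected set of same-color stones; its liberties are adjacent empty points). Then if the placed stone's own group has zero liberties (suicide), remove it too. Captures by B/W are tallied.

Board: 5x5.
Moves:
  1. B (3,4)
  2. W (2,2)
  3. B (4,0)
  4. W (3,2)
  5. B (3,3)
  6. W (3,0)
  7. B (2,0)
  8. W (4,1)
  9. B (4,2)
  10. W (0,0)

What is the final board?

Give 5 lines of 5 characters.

Answer: W....
.....
B.W..
W.WBB
.WB..

Derivation:
Move 1: B@(3,4) -> caps B=0 W=0
Move 2: W@(2,2) -> caps B=0 W=0
Move 3: B@(4,0) -> caps B=0 W=0
Move 4: W@(3,2) -> caps B=0 W=0
Move 5: B@(3,3) -> caps B=0 W=0
Move 6: W@(3,0) -> caps B=0 W=0
Move 7: B@(2,0) -> caps B=0 W=0
Move 8: W@(4,1) -> caps B=0 W=1
Move 9: B@(4,2) -> caps B=0 W=1
Move 10: W@(0,0) -> caps B=0 W=1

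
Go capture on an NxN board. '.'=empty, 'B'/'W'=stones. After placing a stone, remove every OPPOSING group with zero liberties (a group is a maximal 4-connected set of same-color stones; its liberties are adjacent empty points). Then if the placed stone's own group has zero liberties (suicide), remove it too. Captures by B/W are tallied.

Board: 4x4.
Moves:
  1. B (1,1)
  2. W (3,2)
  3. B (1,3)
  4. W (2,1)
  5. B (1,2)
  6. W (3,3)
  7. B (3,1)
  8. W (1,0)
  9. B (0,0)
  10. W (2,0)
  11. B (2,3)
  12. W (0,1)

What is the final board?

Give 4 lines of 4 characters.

Move 1: B@(1,1) -> caps B=0 W=0
Move 2: W@(3,2) -> caps B=0 W=0
Move 3: B@(1,3) -> caps B=0 W=0
Move 4: W@(2,1) -> caps B=0 W=0
Move 5: B@(1,2) -> caps B=0 W=0
Move 6: W@(3,3) -> caps B=0 W=0
Move 7: B@(3,1) -> caps B=0 W=0
Move 8: W@(1,0) -> caps B=0 W=0
Move 9: B@(0,0) -> caps B=0 W=0
Move 10: W@(2,0) -> caps B=0 W=0
Move 11: B@(2,3) -> caps B=0 W=0
Move 12: W@(0,1) -> caps B=0 W=1

Answer: .W..
WBBB
WW.B
.BWW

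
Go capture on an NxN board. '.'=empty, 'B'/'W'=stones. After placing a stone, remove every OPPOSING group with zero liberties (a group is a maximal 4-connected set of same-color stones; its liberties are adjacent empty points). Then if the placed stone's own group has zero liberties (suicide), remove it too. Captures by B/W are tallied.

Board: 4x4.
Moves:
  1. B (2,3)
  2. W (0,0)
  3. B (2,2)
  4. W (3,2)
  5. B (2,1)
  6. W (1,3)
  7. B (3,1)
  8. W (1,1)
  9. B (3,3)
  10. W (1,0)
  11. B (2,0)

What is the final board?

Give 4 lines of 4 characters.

Answer: W...
WW.W
BBBB
.B.B

Derivation:
Move 1: B@(2,3) -> caps B=0 W=0
Move 2: W@(0,0) -> caps B=0 W=0
Move 3: B@(2,2) -> caps B=0 W=0
Move 4: W@(3,2) -> caps B=0 W=0
Move 5: B@(2,1) -> caps B=0 W=0
Move 6: W@(1,3) -> caps B=0 W=0
Move 7: B@(3,1) -> caps B=0 W=0
Move 8: W@(1,1) -> caps B=0 W=0
Move 9: B@(3,3) -> caps B=1 W=0
Move 10: W@(1,0) -> caps B=1 W=0
Move 11: B@(2,0) -> caps B=1 W=0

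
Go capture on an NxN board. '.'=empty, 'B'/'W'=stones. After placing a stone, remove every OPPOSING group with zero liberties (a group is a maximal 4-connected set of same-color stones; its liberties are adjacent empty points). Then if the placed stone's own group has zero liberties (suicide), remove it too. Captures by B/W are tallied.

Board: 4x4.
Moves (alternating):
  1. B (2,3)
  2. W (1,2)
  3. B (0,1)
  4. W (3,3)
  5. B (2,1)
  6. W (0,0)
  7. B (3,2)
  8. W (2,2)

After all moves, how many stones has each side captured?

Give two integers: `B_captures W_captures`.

Answer: 1 0

Derivation:
Move 1: B@(2,3) -> caps B=0 W=0
Move 2: W@(1,2) -> caps B=0 W=0
Move 3: B@(0,1) -> caps B=0 W=0
Move 4: W@(3,3) -> caps B=0 W=0
Move 5: B@(2,1) -> caps B=0 W=0
Move 6: W@(0,0) -> caps B=0 W=0
Move 7: B@(3,2) -> caps B=1 W=0
Move 8: W@(2,2) -> caps B=1 W=0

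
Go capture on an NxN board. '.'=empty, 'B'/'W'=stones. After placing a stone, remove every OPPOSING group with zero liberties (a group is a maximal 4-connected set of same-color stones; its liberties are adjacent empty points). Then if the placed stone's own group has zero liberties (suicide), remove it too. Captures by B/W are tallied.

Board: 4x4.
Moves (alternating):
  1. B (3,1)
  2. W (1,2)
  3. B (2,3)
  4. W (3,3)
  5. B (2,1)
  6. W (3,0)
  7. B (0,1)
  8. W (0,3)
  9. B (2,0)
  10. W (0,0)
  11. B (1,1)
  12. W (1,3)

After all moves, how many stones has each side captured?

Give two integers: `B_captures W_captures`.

Answer: 1 0

Derivation:
Move 1: B@(3,1) -> caps B=0 W=0
Move 2: W@(1,2) -> caps B=0 W=0
Move 3: B@(2,3) -> caps B=0 W=0
Move 4: W@(3,3) -> caps B=0 W=0
Move 5: B@(2,1) -> caps B=0 W=0
Move 6: W@(3,0) -> caps B=0 W=0
Move 7: B@(0,1) -> caps B=0 W=0
Move 8: W@(0,3) -> caps B=0 W=0
Move 9: B@(2,0) -> caps B=1 W=0
Move 10: W@(0,0) -> caps B=1 W=0
Move 11: B@(1,1) -> caps B=1 W=0
Move 12: W@(1,3) -> caps B=1 W=0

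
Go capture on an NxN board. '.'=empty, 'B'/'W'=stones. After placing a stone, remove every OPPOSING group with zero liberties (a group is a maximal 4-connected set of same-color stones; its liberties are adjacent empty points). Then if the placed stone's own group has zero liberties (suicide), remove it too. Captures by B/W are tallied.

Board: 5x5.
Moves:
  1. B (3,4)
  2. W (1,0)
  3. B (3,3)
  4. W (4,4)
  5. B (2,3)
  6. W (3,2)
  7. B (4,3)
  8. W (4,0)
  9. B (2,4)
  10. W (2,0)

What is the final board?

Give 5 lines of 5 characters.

Answer: .....
W....
W..BB
..WBB
W..B.

Derivation:
Move 1: B@(3,4) -> caps B=0 W=0
Move 2: W@(1,0) -> caps B=0 W=0
Move 3: B@(3,3) -> caps B=0 W=0
Move 4: W@(4,4) -> caps B=0 W=0
Move 5: B@(2,3) -> caps B=0 W=0
Move 6: W@(3,2) -> caps B=0 W=0
Move 7: B@(4,3) -> caps B=1 W=0
Move 8: W@(4,0) -> caps B=1 W=0
Move 9: B@(2,4) -> caps B=1 W=0
Move 10: W@(2,0) -> caps B=1 W=0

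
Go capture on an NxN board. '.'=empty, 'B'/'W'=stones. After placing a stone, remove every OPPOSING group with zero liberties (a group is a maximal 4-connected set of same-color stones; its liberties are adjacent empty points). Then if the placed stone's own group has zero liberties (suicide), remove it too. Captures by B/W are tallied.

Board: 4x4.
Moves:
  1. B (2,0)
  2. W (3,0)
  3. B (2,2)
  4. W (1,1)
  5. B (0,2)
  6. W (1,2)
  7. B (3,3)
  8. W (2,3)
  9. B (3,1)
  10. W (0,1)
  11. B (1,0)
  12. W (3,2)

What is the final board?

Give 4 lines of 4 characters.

Answer: .WB.
BWW.
B.BW
.BW.

Derivation:
Move 1: B@(2,0) -> caps B=0 W=0
Move 2: W@(3,0) -> caps B=0 W=0
Move 3: B@(2,2) -> caps B=0 W=0
Move 4: W@(1,1) -> caps B=0 W=0
Move 5: B@(0,2) -> caps B=0 W=0
Move 6: W@(1,2) -> caps B=0 W=0
Move 7: B@(3,3) -> caps B=0 W=0
Move 8: W@(2,3) -> caps B=0 W=0
Move 9: B@(3,1) -> caps B=1 W=0
Move 10: W@(0,1) -> caps B=1 W=0
Move 11: B@(1,0) -> caps B=1 W=0
Move 12: W@(3,2) -> caps B=1 W=1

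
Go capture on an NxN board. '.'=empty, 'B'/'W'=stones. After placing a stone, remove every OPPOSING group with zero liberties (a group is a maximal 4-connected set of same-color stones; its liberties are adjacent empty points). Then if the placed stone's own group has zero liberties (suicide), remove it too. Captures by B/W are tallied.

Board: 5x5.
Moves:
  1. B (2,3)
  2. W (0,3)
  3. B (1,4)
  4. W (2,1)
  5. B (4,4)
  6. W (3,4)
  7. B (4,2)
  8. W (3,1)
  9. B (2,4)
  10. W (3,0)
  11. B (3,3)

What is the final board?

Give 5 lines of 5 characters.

Answer: ...W.
....B
.W.BB
WW.B.
..B.B

Derivation:
Move 1: B@(2,3) -> caps B=0 W=0
Move 2: W@(0,3) -> caps B=0 W=0
Move 3: B@(1,4) -> caps B=0 W=0
Move 4: W@(2,1) -> caps B=0 W=0
Move 5: B@(4,4) -> caps B=0 W=0
Move 6: W@(3,4) -> caps B=0 W=0
Move 7: B@(4,2) -> caps B=0 W=0
Move 8: W@(3,1) -> caps B=0 W=0
Move 9: B@(2,4) -> caps B=0 W=0
Move 10: W@(3,0) -> caps B=0 W=0
Move 11: B@(3,3) -> caps B=1 W=0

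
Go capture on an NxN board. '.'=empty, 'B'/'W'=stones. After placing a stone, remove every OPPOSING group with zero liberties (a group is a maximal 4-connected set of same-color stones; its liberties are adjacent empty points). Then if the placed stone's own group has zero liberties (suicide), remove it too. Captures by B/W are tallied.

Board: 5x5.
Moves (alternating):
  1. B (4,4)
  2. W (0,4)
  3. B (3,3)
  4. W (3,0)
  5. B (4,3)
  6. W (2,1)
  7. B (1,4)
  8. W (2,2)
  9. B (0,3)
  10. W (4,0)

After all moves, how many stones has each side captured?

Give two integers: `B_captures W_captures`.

Move 1: B@(4,4) -> caps B=0 W=0
Move 2: W@(0,4) -> caps B=0 W=0
Move 3: B@(3,3) -> caps B=0 W=0
Move 4: W@(3,0) -> caps B=0 W=0
Move 5: B@(4,3) -> caps B=0 W=0
Move 6: W@(2,1) -> caps B=0 W=0
Move 7: B@(1,4) -> caps B=0 W=0
Move 8: W@(2,2) -> caps B=0 W=0
Move 9: B@(0,3) -> caps B=1 W=0
Move 10: W@(4,0) -> caps B=1 W=0

Answer: 1 0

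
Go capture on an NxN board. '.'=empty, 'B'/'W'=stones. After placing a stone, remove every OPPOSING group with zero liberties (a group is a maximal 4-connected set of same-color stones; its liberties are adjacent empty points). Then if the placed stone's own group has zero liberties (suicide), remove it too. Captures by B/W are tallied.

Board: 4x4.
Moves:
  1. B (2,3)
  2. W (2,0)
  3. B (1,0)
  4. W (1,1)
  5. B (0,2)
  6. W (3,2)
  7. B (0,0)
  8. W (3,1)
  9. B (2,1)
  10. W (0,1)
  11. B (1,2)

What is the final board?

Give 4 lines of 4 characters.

Answer: .WB.
.WB.
WB.B
.WW.

Derivation:
Move 1: B@(2,3) -> caps B=0 W=0
Move 2: W@(2,0) -> caps B=0 W=0
Move 3: B@(1,0) -> caps B=0 W=0
Move 4: W@(1,1) -> caps B=0 W=0
Move 5: B@(0,2) -> caps B=0 W=0
Move 6: W@(3,2) -> caps B=0 W=0
Move 7: B@(0,0) -> caps B=0 W=0
Move 8: W@(3,1) -> caps B=0 W=0
Move 9: B@(2,1) -> caps B=0 W=0
Move 10: W@(0,1) -> caps B=0 W=2
Move 11: B@(1,2) -> caps B=0 W=2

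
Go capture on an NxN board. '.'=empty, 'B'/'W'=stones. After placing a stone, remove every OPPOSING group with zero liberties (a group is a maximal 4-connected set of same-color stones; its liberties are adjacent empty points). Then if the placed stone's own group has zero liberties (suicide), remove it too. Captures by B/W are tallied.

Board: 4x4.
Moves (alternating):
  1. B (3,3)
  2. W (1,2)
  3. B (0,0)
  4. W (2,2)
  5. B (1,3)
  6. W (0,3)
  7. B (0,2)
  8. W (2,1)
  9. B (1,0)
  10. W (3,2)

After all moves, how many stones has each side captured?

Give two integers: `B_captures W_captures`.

Answer: 1 0

Derivation:
Move 1: B@(3,3) -> caps B=0 W=0
Move 2: W@(1,2) -> caps B=0 W=0
Move 3: B@(0,0) -> caps B=0 W=0
Move 4: W@(2,2) -> caps B=0 W=0
Move 5: B@(1,3) -> caps B=0 W=0
Move 6: W@(0,3) -> caps B=0 W=0
Move 7: B@(0,2) -> caps B=1 W=0
Move 8: W@(2,1) -> caps B=1 W=0
Move 9: B@(1,0) -> caps B=1 W=0
Move 10: W@(3,2) -> caps B=1 W=0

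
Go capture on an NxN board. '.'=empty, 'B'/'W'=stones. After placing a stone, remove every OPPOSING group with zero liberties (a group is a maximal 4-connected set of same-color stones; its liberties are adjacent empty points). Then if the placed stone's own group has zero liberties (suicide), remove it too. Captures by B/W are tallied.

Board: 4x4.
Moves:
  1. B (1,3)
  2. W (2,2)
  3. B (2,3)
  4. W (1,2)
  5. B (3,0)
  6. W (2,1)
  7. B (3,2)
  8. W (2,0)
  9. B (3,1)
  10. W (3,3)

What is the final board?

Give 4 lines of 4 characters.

Answer: ....
..WB
WWWB
...W

Derivation:
Move 1: B@(1,3) -> caps B=0 W=0
Move 2: W@(2,2) -> caps B=0 W=0
Move 3: B@(2,3) -> caps B=0 W=0
Move 4: W@(1,2) -> caps B=0 W=0
Move 5: B@(3,0) -> caps B=0 W=0
Move 6: W@(2,1) -> caps B=0 W=0
Move 7: B@(3,2) -> caps B=0 W=0
Move 8: W@(2,0) -> caps B=0 W=0
Move 9: B@(3,1) -> caps B=0 W=0
Move 10: W@(3,3) -> caps B=0 W=3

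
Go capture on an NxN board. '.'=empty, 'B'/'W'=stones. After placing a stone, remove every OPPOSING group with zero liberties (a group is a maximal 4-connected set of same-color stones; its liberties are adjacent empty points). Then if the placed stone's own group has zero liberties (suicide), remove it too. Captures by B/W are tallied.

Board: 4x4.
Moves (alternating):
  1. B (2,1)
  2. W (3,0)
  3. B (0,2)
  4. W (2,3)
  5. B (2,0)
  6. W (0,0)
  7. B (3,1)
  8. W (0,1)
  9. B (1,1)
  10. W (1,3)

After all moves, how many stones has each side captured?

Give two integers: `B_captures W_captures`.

Move 1: B@(2,1) -> caps B=0 W=0
Move 2: W@(3,0) -> caps B=0 W=0
Move 3: B@(0,2) -> caps B=0 W=0
Move 4: W@(2,3) -> caps B=0 W=0
Move 5: B@(2,0) -> caps B=0 W=0
Move 6: W@(0,0) -> caps B=0 W=0
Move 7: B@(3,1) -> caps B=1 W=0
Move 8: W@(0,1) -> caps B=1 W=0
Move 9: B@(1,1) -> caps B=1 W=0
Move 10: W@(1,3) -> caps B=1 W=0

Answer: 1 0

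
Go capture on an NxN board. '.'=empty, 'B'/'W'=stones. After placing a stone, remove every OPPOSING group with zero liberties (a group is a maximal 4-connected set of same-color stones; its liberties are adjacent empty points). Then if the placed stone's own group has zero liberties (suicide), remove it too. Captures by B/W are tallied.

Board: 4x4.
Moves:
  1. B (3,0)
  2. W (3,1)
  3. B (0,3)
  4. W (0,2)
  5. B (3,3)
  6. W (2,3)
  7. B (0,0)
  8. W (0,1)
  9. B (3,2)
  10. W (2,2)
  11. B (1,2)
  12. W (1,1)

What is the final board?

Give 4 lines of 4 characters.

Move 1: B@(3,0) -> caps B=0 W=0
Move 2: W@(3,1) -> caps B=0 W=0
Move 3: B@(0,3) -> caps B=0 W=0
Move 4: W@(0,2) -> caps B=0 W=0
Move 5: B@(3,3) -> caps B=0 W=0
Move 6: W@(2,3) -> caps B=0 W=0
Move 7: B@(0,0) -> caps B=0 W=0
Move 8: W@(0,1) -> caps B=0 W=0
Move 9: B@(3,2) -> caps B=0 W=0
Move 10: W@(2,2) -> caps B=0 W=2
Move 11: B@(1,2) -> caps B=0 W=2
Move 12: W@(1,1) -> caps B=0 W=2

Answer: BWWB
.WB.
..WW
BW..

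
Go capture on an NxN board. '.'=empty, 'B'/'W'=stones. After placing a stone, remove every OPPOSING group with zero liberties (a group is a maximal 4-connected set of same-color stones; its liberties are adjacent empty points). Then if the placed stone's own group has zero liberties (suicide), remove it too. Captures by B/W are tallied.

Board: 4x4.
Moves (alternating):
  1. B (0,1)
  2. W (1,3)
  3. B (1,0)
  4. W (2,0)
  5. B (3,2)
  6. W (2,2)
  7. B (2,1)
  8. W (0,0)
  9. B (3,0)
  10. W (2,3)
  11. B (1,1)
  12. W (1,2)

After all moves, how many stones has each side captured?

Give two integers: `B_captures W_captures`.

Move 1: B@(0,1) -> caps B=0 W=0
Move 2: W@(1,3) -> caps B=0 W=0
Move 3: B@(1,0) -> caps B=0 W=0
Move 4: W@(2,0) -> caps B=0 W=0
Move 5: B@(3,2) -> caps B=0 W=0
Move 6: W@(2,2) -> caps B=0 W=0
Move 7: B@(2,1) -> caps B=0 W=0
Move 8: W@(0,0) -> caps B=0 W=0
Move 9: B@(3,0) -> caps B=1 W=0
Move 10: W@(2,3) -> caps B=1 W=0
Move 11: B@(1,1) -> caps B=1 W=0
Move 12: W@(1,2) -> caps B=1 W=0

Answer: 1 0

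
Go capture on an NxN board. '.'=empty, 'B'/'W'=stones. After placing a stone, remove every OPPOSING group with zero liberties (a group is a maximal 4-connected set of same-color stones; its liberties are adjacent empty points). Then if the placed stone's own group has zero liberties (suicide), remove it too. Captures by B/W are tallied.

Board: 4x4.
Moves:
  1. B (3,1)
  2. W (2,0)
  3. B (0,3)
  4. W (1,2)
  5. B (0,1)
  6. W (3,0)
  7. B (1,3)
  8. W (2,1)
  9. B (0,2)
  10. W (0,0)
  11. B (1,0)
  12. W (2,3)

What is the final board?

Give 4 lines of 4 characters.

Answer: .BBB
B.WB
WW.W
WB..

Derivation:
Move 1: B@(3,1) -> caps B=0 W=0
Move 2: W@(2,0) -> caps B=0 W=0
Move 3: B@(0,3) -> caps B=0 W=0
Move 4: W@(1,2) -> caps B=0 W=0
Move 5: B@(0,1) -> caps B=0 W=0
Move 6: W@(3,0) -> caps B=0 W=0
Move 7: B@(1,3) -> caps B=0 W=0
Move 8: W@(2,1) -> caps B=0 W=0
Move 9: B@(0,2) -> caps B=0 W=0
Move 10: W@(0,0) -> caps B=0 W=0
Move 11: B@(1,0) -> caps B=1 W=0
Move 12: W@(2,3) -> caps B=1 W=0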